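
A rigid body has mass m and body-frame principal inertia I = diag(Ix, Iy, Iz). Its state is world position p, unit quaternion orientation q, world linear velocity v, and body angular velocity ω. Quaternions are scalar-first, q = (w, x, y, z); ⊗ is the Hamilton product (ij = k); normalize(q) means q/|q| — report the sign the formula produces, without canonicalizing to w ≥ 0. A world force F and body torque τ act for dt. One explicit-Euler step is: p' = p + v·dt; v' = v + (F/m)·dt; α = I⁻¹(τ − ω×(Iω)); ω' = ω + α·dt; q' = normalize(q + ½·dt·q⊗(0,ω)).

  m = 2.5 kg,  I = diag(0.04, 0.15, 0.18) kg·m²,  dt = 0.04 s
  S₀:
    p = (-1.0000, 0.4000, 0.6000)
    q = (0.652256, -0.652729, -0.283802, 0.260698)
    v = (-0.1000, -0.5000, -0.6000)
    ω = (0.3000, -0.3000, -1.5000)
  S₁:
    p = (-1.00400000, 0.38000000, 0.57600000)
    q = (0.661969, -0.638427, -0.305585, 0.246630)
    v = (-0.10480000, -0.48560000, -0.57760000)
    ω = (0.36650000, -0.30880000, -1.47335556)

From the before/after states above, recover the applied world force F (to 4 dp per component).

F = (-0.3000, 0.9000, 1.4000)

Δv = v₁−v₀ = (-0.00480000, 0.01440000, 0.02240000)
applied force F = (-0.3000, 0.9000, 1.4000)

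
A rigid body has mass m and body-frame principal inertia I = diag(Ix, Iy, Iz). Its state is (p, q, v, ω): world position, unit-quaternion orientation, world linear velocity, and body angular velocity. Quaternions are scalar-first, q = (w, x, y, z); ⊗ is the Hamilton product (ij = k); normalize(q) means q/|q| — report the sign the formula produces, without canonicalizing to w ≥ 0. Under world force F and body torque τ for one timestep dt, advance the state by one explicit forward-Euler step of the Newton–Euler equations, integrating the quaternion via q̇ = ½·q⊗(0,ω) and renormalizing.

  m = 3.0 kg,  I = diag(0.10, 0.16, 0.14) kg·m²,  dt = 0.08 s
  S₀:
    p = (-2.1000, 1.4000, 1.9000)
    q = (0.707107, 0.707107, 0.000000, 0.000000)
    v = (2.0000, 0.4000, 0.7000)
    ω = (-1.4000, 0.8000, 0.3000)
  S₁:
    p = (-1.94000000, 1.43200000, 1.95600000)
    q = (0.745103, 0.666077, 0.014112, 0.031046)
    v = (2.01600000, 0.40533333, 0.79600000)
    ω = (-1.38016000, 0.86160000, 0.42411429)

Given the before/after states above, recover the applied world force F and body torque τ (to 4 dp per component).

F = (0.6000, 0.2000, 3.6000)
τ = (0.0200, 0.1400, 0.1500)

rate change Δω = (0.01984000, 0.06160000, 0.12411429)
precession coupling = (-0.0048, 0.0168, -0.0672)
I·α + gyro = (0.0200, 0.1400, 0.1500)
Δv = v₁−v₀ = (0.01600000, 0.00533333, 0.09600000)
F = m·Δv/dt = (0.6000, 0.2000, 3.6000)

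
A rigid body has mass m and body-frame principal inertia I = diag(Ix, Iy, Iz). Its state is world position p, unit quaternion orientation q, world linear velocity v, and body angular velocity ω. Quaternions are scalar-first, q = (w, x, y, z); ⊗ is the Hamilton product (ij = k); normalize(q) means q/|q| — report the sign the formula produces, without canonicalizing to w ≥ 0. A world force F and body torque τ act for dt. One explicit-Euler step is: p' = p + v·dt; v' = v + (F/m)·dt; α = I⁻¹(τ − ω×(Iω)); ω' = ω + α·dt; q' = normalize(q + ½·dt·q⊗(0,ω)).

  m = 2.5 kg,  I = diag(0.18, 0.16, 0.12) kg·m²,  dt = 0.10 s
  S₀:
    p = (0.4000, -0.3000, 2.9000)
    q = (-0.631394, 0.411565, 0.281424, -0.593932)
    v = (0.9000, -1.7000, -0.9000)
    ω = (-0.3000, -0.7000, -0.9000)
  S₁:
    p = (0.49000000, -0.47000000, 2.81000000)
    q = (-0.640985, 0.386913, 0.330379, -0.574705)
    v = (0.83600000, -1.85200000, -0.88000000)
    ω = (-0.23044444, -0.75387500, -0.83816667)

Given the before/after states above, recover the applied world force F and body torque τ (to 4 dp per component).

F = (-1.6000, -3.8000, 0.5000)
τ = (0.1000, -0.0700, 0.0700)

Δω = ω₁−ω₀ = (0.06955556, -0.05387500, 0.06183333)
ω₀×(Iω₀) = (-0.0252, 0.0162, -0.0042)
τ = I·(Δω/dt) + ω₀×(Iω₀) = (0.1000, -0.0700, 0.0700)
Δv = v₁−v₀ = (-0.06400000, -0.15200000, 0.02000000)
applied force F = (-1.6000, -3.8000, 0.5000)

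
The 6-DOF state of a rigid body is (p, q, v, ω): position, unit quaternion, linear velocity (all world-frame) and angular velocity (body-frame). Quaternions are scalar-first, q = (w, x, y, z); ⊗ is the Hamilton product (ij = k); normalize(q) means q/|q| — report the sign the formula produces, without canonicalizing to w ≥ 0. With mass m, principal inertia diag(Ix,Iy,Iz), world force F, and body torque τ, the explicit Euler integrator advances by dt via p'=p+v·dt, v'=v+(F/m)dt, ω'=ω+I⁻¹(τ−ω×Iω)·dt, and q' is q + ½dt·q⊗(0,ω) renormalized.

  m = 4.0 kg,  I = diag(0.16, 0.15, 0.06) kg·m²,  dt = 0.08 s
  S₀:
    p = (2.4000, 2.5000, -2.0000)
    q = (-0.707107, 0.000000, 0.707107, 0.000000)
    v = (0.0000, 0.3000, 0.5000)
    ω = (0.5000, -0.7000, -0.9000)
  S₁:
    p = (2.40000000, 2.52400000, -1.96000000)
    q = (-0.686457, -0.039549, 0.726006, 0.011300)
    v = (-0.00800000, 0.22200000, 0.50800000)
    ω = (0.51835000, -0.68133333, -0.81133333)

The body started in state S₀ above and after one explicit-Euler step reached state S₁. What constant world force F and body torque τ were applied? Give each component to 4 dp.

Δω = ω₁−ω₀ = (0.01835000, 0.01866667, 0.08866667)
gyro term ω₀×Iω₀ = (-0.0567, -0.0450, 0.0035)
applied torque τ = (-0.0200, -0.0100, 0.0700)
v₁ − v₀ = (-0.00800000, -0.07800000, 0.00800000)
applied force F = (-0.4000, -3.9000, 0.4000)

F = (-0.4000, -3.9000, 0.4000)
τ = (-0.0200, -0.0100, 0.0700)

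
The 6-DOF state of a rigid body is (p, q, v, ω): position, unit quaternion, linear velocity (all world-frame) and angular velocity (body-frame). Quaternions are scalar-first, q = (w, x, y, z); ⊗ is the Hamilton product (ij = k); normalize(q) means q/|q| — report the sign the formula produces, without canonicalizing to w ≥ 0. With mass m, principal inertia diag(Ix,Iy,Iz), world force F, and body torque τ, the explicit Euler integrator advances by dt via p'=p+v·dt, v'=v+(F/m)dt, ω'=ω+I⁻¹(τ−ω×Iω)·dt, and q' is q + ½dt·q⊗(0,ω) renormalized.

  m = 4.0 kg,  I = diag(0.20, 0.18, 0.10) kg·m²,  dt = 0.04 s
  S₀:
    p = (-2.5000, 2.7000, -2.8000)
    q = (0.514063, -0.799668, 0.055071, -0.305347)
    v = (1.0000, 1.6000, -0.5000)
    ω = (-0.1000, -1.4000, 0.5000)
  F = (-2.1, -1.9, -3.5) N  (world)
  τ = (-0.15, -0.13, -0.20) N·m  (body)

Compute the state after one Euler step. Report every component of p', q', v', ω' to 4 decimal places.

p' = (-2.4600, 2.7640, -2.8200)
q' = (0.5168, -0.8083, 0.0493, -0.2776)
v' = (0.9790, 1.5810, -0.5350)
ω' = (-0.1412, -1.4278, 0.4211)

linear accel F/m = (-0.5250, -0.4750, -0.8750)
p' = p + v·dt = (-2.4600, 2.7640, -2.8200)
v + (F/m)dt = (0.9790, 1.5810, -0.5350)
α = I⁻¹(τ − ω×Iω) = (-1.0300, -0.6944, -1.9720)
ω + α·dt = (-0.1412, -1.4278, 0.4211)
2q̇ = q⊗(0,ω) = (0.1498061, -0.4513566, -0.2893195, 1.3820738)
q + ½dt·q⊗(0,ω), renormalized = (0.5168, -0.8083, 0.0493, -0.2776)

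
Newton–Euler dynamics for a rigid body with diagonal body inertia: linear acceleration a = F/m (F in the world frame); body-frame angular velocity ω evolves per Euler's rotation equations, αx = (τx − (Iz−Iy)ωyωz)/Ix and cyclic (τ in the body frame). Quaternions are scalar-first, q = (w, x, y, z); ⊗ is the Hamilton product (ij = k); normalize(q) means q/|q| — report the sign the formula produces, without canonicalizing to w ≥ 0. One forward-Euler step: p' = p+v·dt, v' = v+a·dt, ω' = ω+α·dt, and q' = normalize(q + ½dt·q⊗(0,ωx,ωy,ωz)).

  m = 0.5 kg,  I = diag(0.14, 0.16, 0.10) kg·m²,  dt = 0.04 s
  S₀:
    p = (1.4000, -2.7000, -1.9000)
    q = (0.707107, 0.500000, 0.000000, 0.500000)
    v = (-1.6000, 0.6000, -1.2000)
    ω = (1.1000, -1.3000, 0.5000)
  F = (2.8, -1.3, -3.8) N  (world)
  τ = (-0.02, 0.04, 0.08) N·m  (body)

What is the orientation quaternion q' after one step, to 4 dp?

Hamilton product q⊗(0,ω) = (-0.8000000, 1.4278177, -0.6192391, -0.2964465)
updated quaternion q' = (0.6907, 0.5282, -0.0124, 0.4938)

q' = (0.6907, 0.5282, -0.0124, 0.4938)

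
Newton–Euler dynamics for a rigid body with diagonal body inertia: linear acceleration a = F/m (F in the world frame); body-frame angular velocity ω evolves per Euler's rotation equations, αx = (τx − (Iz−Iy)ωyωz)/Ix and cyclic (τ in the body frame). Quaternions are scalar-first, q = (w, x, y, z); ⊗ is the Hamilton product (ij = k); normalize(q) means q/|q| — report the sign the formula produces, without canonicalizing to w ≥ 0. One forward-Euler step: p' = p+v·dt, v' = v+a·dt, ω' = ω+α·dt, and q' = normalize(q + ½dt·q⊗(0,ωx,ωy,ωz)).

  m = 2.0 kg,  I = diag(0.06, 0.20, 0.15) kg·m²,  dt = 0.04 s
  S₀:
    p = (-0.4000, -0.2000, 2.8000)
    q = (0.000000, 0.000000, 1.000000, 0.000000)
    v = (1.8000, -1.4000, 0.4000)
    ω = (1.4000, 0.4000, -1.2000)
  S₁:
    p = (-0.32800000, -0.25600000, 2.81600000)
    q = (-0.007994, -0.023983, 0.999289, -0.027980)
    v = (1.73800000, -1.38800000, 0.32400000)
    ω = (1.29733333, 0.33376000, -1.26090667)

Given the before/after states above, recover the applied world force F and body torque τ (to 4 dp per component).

F = (-3.1000, 0.6000, -3.8000)
τ = (-0.1300, -0.1800, -0.1500)

ω₁ − ω₀ = (-0.10266667, -0.06624000, -0.06090667)
precession coupling = (0.0240, 0.1512, 0.0784)
I·α + gyro = (-0.1300, -0.1800, -0.1500)
velocity change Δv = (-0.06200000, 0.01200000, -0.07600000)
applied force F = (-3.1000, 0.6000, -3.8000)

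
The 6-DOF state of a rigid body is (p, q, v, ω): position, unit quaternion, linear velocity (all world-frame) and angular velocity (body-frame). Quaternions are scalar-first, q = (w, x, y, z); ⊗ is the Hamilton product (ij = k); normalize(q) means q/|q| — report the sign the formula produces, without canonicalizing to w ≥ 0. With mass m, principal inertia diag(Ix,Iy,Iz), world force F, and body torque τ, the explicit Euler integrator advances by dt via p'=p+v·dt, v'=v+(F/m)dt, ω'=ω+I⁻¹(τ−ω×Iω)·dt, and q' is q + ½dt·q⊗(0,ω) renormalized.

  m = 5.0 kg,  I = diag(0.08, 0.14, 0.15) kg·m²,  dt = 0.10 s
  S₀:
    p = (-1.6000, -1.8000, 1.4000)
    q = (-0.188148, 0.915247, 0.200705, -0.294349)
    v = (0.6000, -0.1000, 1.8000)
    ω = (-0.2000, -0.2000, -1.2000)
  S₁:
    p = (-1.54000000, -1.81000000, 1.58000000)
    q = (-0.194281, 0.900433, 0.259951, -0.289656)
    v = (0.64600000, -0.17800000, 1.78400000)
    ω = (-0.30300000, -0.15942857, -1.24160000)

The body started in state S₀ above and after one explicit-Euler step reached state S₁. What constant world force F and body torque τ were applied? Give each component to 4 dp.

v₁ − v₀ = (0.04600000, -0.07800000, -0.01600000)
F = m·Δv/dt = (2.3000, -3.9000, -0.8000)
ω₁ − ω₀ = (-0.10300000, 0.04057143, -0.04160000)
ω₀×(Iω₀) = (0.0024, -0.0168, 0.0024)
τ = I·(Δω/dt) + ω₀×(Iω₀) = (-0.0800, 0.0400, -0.0600)

F = (2.3000, -3.9000, -0.8000)
τ = (-0.0800, 0.0400, -0.0600)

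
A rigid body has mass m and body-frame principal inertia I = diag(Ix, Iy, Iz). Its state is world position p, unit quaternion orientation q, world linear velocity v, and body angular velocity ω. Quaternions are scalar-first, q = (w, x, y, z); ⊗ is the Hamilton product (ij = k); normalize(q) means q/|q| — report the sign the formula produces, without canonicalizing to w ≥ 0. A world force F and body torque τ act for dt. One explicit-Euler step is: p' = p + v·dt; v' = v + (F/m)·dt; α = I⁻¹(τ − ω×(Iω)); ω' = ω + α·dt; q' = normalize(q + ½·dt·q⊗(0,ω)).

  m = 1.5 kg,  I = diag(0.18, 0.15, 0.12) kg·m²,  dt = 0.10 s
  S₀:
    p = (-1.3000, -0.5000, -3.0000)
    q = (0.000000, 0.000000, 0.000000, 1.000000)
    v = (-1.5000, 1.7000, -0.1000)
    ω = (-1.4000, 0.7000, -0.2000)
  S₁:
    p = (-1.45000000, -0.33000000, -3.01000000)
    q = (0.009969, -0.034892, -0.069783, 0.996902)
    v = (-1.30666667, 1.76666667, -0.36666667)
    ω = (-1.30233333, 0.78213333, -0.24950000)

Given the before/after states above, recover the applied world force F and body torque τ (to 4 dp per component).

F = (2.9000, 1.0000, -4.0000)
τ = (0.1800, 0.1400, -0.0300)

rate change Δω = (0.09766667, 0.08213333, -0.04950000)
gyro term ω₀×Iω₀ = (0.0042, 0.0168, 0.0294)
I·α + gyro = (0.1800, 0.1400, -0.0300)
velocity change Δv = (0.19333333, 0.06666667, -0.26666667)
m·(v₁−v₀)/dt = (2.9000, 1.0000, -4.0000)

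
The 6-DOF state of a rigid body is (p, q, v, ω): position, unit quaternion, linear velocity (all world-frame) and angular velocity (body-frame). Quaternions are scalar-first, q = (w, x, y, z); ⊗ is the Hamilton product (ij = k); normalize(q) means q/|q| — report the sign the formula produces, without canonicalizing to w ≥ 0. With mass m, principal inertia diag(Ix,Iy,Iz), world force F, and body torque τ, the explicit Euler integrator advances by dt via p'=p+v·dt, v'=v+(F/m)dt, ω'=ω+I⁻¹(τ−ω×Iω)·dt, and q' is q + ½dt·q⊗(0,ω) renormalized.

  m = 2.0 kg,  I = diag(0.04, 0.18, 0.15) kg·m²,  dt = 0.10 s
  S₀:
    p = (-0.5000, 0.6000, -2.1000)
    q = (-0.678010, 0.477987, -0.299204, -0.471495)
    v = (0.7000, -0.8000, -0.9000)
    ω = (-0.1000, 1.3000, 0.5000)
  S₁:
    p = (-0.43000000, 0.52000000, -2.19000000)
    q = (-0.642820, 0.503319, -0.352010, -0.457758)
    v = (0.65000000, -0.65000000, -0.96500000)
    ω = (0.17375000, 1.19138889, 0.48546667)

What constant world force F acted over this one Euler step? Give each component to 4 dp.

v₁ − v₀ = (-0.05000000, 0.15000000, -0.06500000)
m·(v₁−v₀)/dt = (-1.0000, 3.0000, -1.3000)

F = (-1.0000, 3.0000, -1.3000)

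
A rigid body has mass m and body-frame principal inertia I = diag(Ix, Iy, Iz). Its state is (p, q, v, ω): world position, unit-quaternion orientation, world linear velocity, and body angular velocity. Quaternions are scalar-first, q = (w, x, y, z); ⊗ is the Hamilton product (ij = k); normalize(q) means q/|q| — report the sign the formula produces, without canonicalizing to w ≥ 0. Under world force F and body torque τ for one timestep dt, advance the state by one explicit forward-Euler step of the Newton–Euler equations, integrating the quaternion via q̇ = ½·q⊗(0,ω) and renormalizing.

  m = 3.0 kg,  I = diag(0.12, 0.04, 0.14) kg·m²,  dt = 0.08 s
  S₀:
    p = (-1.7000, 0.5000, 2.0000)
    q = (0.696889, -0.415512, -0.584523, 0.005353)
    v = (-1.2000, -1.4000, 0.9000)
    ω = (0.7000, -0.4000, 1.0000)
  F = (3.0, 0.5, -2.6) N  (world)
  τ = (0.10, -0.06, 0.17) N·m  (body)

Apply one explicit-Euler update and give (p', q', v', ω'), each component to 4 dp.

a = F/m = (1.0000, 0.1667, -0.8667)
new position p' = (-1.7960, 0.3880, 2.0720)
v' = v + a·dt = (-1.1200, -1.3867, 0.8307)
gyro term ω×Iω = (-0.0400, -0.0140, 0.0224)
angular accel α = (1.1667, -1.1500, 1.0543)
ω' = ω + α·dt = (0.7933, -0.4920, 1.0843)
Hamilton product q⊗(0,ω) = (0.0516962, -0.0945595, 0.1405035, 1.2722599)
updated quaternion q' = (0.6980, -0.4187, -0.5781, 0.0562)

p' = (-1.7960, 0.3880, 2.0720)
q' = (0.6980, -0.4187, -0.5781, 0.0562)
v' = (-1.1200, -1.3867, 0.8307)
ω' = (0.7933, -0.4920, 1.0843)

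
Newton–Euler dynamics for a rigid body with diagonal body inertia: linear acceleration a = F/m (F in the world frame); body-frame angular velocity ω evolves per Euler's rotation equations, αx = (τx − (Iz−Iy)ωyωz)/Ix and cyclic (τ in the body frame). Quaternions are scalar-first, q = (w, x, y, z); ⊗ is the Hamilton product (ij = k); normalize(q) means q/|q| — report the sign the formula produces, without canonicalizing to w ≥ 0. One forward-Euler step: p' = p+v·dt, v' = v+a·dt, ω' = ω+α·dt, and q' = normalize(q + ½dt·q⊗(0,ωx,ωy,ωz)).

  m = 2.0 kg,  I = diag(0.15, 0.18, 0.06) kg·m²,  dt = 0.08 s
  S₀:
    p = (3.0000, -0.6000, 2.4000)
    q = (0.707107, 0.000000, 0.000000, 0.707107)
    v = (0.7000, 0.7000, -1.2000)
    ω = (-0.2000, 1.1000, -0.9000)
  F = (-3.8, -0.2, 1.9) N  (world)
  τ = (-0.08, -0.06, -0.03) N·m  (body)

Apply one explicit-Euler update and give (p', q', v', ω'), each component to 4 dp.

p + v·dt = (3.0560, -0.5440, 2.3040)
v' = v + a·dt = (0.5480, 0.6920, -1.1240)
angular accel α = (-1.3253, -0.4233, -0.3900)
ω + α·dt = (-0.3060, 1.0661, -0.9312)
q⊗(0,ω) = (0.6363963, -0.9192391, 0.6363963, -0.6363963)
q + ½dt·q⊗(0,ω), renormalized = (0.7314, -0.0367, 0.0254, 0.6805)

p' = (3.0560, -0.5440, 2.3040)
q' = (0.7314, -0.0367, 0.0254, 0.6805)
v' = (0.5480, 0.6920, -1.1240)
ω' = (-0.3060, 1.0661, -0.9312)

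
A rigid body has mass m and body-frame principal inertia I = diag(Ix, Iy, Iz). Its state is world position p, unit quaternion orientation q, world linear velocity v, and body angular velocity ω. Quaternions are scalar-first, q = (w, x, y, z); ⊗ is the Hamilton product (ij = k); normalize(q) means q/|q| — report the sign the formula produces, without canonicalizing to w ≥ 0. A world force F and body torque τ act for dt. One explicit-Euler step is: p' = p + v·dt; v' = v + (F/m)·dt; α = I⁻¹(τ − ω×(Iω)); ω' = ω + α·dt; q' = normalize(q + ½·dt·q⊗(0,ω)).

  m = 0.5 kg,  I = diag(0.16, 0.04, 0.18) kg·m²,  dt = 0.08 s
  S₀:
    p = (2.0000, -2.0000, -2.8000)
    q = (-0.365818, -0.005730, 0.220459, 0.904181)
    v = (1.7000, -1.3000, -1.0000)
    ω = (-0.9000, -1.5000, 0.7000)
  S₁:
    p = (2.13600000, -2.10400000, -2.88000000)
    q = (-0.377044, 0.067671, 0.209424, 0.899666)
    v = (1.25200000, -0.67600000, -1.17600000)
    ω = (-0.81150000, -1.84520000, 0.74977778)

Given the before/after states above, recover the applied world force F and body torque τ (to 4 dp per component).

F = (-2.8000, 3.9000, -1.1000)
τ = (0.0300, -0.1600, -0.0500)

v₁ − v₀ = (-0.44800000, 0.62400000, -0.17600000)
applied force F = (-2.8000, 3.9000, -1.1000)
rate change Δω = (0.08850000, -0.34520000, 0.04977778)
gyro term ω₀×Iω₀ = (-0.1470, 0.0126, -0.1620)
I·α + gyro = (0.0300, -0.1600, -0.0500)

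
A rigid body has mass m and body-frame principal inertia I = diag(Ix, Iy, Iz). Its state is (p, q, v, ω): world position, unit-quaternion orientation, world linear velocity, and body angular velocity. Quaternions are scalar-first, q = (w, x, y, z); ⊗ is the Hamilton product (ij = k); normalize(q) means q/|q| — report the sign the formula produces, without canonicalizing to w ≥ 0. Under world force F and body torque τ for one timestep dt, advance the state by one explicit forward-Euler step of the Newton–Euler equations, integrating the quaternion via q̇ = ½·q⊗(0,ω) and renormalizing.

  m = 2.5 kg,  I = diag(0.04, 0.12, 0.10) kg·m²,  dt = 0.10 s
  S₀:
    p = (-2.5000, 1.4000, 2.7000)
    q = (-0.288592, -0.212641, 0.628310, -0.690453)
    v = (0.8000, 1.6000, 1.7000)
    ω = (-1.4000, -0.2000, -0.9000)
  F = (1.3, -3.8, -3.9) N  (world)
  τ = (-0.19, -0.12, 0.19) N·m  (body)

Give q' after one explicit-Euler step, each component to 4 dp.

q' = (-0.3271, -0.2268, 0.6676, -0.6292)

q⊗(0,ω) = (-0.7934431, -0.2995408, 0.8329757, 1.1818950)
q + ½dt·q⊗(0,ω), renormalized = (-0.3271, -0.2268, 0.6676, -0.6292)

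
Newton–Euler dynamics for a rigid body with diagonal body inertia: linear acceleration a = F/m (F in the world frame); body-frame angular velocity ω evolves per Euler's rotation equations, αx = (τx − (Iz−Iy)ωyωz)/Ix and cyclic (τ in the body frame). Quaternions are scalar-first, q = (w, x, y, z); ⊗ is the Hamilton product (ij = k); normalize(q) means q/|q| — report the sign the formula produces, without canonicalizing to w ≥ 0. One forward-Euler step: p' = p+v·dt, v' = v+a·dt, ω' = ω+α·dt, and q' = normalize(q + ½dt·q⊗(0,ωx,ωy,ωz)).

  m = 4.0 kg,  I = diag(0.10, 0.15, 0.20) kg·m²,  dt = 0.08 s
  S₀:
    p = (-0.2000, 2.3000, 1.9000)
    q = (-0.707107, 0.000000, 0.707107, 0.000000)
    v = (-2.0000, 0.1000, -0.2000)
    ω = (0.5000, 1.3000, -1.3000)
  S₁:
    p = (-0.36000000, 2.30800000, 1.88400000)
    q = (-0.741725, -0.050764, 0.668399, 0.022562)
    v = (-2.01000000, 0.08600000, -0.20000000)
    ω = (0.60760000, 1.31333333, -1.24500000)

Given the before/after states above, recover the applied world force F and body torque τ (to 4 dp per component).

F = (-0.5000, -0.7000, 0.0000)
τ = (0.0500, 0.0900, 0.1700)

velocity change Δv = (-0.01000000, -0.01400000, 0.00000000)
applied force F = (-0.5000, -0.7000, 0.0000)
rate change Δω = (0.10760000, 0.01333333, 0.05500000)
applied torque τ = (0.0500, 0.0900, 0.1700)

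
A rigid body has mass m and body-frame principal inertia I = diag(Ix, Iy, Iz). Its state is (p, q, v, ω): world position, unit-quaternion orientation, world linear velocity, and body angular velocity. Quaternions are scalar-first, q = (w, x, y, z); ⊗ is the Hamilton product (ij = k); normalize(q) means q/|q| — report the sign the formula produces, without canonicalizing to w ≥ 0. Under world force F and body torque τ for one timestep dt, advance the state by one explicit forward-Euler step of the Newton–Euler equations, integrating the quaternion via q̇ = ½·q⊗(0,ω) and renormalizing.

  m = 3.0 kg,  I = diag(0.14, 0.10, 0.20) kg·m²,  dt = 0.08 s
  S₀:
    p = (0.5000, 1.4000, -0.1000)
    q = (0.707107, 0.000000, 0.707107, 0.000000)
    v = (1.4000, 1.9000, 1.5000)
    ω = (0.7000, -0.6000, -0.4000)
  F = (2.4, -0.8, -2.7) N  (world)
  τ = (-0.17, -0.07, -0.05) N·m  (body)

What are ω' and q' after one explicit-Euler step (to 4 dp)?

ω×(Iω) gyroscopic = (0.0240, 0.0168, 0.0168)
angular accel α = (-1.3857, -0.8680, -0.3340)
ω + α·dt = (0.5891, -0.6694, -0.4267)
q⊗(0,ω) = (0.4242642, 0.2121321, -0.4242642, -0.7778177)
updated quaternion q' = (0.7235, 0.0085, 0.6896, -0.0311)

ω' = (0.5891, -0.6694, -0.4267)
q' = (0.7235, 0.0085, 0.6896, -0.0311)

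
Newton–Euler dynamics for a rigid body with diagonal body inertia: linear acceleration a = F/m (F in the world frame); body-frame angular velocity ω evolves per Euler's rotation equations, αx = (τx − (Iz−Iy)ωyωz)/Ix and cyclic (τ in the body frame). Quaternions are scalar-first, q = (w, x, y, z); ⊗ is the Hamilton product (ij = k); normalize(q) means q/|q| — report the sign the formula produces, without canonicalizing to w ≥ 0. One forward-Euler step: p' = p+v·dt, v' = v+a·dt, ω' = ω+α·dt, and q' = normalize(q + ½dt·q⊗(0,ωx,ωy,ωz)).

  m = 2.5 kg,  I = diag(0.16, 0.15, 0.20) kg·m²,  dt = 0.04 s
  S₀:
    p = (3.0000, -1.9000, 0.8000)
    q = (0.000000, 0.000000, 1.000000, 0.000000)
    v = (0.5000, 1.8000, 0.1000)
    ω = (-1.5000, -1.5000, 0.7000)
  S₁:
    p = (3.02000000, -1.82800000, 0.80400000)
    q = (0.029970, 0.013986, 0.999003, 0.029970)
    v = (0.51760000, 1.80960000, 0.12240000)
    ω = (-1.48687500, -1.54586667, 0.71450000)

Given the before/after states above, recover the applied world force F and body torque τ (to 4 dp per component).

v₁ − v₀ = (0.01760000, 0.00960000, 0.02240000)
F = m·Δv/dt = (1.1000, 0.6000, 1.4000)
Δω = ω₁−ω₀ = (0.01312500, -0.04586667, 0.01450000)
precession coupling = (-0.0525, 0.0420, -0.0225)
I·α + gyro = (0.0000, -0.1300, 0.0500)

F = (1.1000, 0.6000, 1.4000)
τ = (0.0000, -0.1300, 0.0500)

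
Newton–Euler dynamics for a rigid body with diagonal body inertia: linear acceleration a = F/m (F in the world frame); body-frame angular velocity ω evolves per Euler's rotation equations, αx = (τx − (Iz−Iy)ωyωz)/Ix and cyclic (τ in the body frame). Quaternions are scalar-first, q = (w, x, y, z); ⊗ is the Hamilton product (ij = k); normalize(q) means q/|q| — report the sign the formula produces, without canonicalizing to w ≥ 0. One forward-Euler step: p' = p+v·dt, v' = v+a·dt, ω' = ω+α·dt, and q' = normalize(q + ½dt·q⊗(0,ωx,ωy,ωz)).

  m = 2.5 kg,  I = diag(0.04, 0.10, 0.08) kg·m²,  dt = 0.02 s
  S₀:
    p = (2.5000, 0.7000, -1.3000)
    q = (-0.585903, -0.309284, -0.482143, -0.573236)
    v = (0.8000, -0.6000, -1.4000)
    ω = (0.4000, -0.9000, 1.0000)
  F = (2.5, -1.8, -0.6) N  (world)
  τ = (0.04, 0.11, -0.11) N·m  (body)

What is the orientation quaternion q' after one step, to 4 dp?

q' = (-0.5832, -0.3216, -0.4760, -0.5743)

2q̇ = q⊗(0,ω) = (0.2630209, -1.2324166, 0.6073023, -0.1146902)
q' = normalize(q + ½dt·q⊗(0,ω)) = (-0.5832, -0.3216, -0.4760, -0.5743)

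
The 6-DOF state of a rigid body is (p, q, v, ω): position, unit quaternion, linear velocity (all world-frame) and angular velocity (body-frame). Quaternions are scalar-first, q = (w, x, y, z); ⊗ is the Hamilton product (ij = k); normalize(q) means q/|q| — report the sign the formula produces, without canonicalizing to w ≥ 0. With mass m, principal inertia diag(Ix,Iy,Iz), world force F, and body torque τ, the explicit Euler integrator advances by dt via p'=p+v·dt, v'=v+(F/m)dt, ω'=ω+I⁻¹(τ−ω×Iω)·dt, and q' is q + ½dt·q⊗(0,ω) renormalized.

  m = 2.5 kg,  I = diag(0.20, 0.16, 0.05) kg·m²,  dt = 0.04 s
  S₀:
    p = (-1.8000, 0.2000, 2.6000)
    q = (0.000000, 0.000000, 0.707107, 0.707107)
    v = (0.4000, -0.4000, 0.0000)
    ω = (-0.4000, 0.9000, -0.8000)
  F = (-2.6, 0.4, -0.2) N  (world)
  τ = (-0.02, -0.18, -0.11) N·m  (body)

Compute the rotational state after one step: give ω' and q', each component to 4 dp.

ω' = (-0.4198, 0.8430, -0.8995)
q' = (-0.0014, -0.0240, 0.7012, 0.7125)

precession coupling ω×(Iω) = (0.0792, 0.0480, 0.0144)
(τ − ω×Iω)/I = (-0.4960, -1.4250, -2.4880)
ω' = ω + α·dt = (-0.4198, 0.8430, -0.8995)
Hamilton product q⊗(0,ω) = (-0.0707107, -1.2020819, -0.2828428, 0.2828428)
updated quaternion q' = (-0.0014, -0.0240, 0.7012, 0.7125)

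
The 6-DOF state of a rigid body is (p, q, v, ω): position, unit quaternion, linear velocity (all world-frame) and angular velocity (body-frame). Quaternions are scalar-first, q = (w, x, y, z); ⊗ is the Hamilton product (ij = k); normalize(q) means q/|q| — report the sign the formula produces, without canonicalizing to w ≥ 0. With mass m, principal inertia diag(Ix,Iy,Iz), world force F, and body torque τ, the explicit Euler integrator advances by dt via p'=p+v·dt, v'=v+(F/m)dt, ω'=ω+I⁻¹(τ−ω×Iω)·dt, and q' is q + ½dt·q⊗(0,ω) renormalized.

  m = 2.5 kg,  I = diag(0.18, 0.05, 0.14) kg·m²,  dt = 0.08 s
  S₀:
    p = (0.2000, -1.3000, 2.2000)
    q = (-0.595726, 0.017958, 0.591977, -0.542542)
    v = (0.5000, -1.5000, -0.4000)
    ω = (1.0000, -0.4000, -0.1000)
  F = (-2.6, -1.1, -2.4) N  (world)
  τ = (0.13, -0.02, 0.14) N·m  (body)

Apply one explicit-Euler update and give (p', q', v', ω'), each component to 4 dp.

ω×(Iω) gyroscopic = (0.0036, -0.0040, 0.0520)
α = I⁻¹(τ − ω×Iω) = (0.7022, -0.3200, 0.6286)
new body rate ω' = (1.0562, -0.4256, -0.0497)
q⊗(0,ω) = (0.1645786, -0.8719405, -0.3024558, -0.5395876)
q + ½dt·q⊗(0,ω), renormalized = (-0.5886, -0.0169, 0.5793, -0.5636)
a = (-1.0400, -0.4400, -0.9600)
p + v·dt = (0.2400, -1.4200, 2.1680)
v' = v + a·dt = (0.4168, -1.5352, -0.4768)

p' = (0.2400, -1.4200, 2.1680)
q' = (-0.5886, -0.0169, 0.5793, -0.5636)
v' = (0.4168, -1.5352, -0.4768)
ω' = (1.0562, -0.4256, -0.0497)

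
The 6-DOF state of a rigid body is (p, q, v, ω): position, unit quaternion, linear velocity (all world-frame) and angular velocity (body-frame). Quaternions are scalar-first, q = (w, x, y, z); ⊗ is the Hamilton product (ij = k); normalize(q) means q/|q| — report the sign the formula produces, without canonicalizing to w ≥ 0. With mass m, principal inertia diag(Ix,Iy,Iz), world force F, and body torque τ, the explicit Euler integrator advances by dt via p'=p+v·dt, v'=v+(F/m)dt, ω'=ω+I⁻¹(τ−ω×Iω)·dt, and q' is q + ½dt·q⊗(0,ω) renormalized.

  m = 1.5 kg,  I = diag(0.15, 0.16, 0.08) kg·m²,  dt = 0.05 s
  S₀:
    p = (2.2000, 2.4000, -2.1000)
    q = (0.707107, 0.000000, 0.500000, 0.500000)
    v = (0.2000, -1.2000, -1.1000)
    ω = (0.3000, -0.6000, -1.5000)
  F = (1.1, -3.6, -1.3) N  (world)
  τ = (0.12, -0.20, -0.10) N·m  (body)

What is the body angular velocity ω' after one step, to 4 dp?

ω×(Iω) gyroscopic = (-0.0720, -0.0315, -0.0018)
angular accel α = (1.2800, -1.0531, -1.2275)
ω' = ω + α·dt = (0.3640, -0.6527, -1.5614)

ω' = (0.3640, -0.6527, -1.5614)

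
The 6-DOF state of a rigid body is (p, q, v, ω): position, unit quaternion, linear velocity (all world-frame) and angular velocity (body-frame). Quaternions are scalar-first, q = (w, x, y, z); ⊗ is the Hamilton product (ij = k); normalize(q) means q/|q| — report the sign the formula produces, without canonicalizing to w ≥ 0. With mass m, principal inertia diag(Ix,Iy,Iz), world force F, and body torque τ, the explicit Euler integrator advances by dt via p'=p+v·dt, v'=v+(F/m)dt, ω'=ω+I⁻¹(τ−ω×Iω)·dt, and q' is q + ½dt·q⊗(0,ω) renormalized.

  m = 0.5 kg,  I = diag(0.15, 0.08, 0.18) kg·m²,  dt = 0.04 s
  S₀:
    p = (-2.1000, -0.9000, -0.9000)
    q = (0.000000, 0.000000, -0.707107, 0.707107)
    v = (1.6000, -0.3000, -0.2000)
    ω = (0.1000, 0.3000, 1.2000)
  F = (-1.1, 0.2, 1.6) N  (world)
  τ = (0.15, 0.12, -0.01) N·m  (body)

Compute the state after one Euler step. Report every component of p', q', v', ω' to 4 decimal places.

p' = p + v·dt = (-2.0360, -0.9120, -0.9080)
new velocity v' = (1.5120, -0.2840, -0.0720)
precession coupling ω×(Iω) = (0.0360, -0.0036, -0.0021)
angular accel α = (0.7600, 1.5450, -0.0439)
ω + α·dt = (0.1304, 0.3618, 1.1982)
q⊗(0,ω) = (-0.6363963, -1.0606605, 0.0707107, 0.0707107)
q + ½dt·q⊗(0,ω), renormalized = (-0.0127, -0.0212, -0.7055, 0.7083)

p' = (-2.0360, -0.9120, -0.9080)
q' = (-0.0127, -0.0212, -0.7055, 0.7083)
v' = (1.5120, -0.2840, -0.0720)
ω' = (0.1304, 0.3618, 1.1982)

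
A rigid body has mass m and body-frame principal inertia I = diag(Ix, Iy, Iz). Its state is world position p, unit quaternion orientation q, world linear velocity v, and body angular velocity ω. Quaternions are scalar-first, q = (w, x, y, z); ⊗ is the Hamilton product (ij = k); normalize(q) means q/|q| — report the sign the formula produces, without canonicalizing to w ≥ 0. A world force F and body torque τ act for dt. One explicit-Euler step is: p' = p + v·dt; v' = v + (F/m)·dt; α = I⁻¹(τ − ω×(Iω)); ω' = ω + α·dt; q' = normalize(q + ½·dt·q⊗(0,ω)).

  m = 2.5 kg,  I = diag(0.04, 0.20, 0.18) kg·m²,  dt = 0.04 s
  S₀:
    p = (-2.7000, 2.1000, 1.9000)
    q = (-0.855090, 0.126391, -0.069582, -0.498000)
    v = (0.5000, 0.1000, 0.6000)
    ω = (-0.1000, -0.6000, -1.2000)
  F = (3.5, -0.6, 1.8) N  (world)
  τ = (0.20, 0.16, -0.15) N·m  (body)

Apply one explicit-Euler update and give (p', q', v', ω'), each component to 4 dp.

α = I⁻¹(τ − ω×Iω) = (5.3600, 0.8840, -0.8867)
ω' = ω + α·dt = (0.1144, -0.5646, -1.2355)
2q̇ = q⊗(0,ω) = (-0.6267101, -0.1297926, 0.7145232, 0.9433152)
q' = normalize(q + ½dt·q⊗(0,ω)) = (-0.8673, 0.1238, -0.0553, -0.4790)
a = (1.4000, -0.2400, 0.7200)
p + v·dt = (-2.6800, 2.1040, 1.9240)
v + (F/m)dt = (0.5560, 0.0904, 0.6288)

p' = (-2.6800, 2.1040, 1.9240)
q' = (-0.8673, 0.1238, -0.0553, -0.4790)
v' = (0.5560, 0.0904, 0.6288)
ω' = (0.1144, -0.5646, -1.2355)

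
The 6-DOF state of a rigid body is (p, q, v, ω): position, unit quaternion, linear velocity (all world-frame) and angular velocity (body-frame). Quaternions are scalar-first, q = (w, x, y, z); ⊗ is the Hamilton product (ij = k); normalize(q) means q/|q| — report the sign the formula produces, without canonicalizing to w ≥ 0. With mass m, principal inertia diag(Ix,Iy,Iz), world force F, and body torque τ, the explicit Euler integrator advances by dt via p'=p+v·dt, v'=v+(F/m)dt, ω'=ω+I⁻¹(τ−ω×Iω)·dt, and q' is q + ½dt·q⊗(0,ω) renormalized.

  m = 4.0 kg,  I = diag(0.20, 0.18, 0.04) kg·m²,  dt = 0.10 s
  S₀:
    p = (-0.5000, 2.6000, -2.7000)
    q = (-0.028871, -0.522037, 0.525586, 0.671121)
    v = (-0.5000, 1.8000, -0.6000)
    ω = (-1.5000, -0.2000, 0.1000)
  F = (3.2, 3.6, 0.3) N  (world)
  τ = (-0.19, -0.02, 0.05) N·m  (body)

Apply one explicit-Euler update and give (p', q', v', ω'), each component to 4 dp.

p' = (-0.5500, 2.7800, -2.7600)
q' = (-0.0659, -0.5091, 0.4768, 0.7136)
v' = (-0.4200, 1.8900, -0.5925)
ω' = (-1.5964, -0.1978, 0.2400)

p + v·dt = (-0.5500, 2.7800, -2.7600)
v + (F/m)dt = (-0.4200, 1.8900, -0.5925)
(τ − ω×Iω)/I = (-0.9640, 0.0222, 1.4000)
ω + α·dt = (-1.5964, -0.1978, 0.2400)
Hamilton product q⊗(0,ω) = (-0.7450504, 0.2300893, -0.9487036, 0.8898993)
updated quaternion q' = (-0.0659, -0.5091, 0.4768, 0.7136)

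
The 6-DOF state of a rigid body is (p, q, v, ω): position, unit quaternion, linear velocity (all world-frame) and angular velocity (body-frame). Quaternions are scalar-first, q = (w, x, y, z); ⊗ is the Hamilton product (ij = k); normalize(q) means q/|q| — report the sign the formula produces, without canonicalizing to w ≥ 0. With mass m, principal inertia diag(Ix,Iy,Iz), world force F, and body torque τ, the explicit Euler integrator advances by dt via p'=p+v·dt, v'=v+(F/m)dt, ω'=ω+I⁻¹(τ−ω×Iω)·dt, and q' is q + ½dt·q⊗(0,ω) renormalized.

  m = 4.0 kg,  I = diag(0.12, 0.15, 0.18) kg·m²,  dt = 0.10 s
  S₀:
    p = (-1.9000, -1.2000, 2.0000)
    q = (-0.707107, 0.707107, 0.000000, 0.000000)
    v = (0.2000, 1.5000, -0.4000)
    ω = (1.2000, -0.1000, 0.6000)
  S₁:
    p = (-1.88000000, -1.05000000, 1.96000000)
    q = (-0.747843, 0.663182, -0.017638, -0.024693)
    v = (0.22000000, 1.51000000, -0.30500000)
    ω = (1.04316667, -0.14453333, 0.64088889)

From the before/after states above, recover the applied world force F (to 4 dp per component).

F = (0.8000, 0.4000, 3.8000)

Δv = v₁−v₀ = (0.02000000, 0.01000000, 0.09500000)
applied force F = (0.8000, 0.4000, 3.8000)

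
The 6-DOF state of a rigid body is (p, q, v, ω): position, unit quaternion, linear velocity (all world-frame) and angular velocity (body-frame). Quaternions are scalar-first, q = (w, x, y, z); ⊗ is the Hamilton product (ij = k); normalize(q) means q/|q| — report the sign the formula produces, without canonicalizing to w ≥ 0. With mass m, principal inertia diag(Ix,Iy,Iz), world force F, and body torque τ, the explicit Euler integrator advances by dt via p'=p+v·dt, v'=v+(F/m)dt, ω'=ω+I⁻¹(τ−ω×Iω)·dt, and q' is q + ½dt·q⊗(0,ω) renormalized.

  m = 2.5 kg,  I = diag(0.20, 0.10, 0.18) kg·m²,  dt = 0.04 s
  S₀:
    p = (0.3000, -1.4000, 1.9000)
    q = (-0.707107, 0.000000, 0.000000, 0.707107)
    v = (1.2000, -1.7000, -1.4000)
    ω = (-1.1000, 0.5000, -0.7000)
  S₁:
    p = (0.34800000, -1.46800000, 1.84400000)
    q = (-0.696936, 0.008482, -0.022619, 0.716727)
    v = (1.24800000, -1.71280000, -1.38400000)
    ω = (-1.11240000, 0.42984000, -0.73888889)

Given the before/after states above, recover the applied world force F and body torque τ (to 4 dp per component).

Δv = v₁−v₀ = (0.04800000, -0.01280000, 0.01600000)
F = m·Δv/dt = (3.0000, -0.8000, 1.0000)
ω₁ − ω₀ = (-0.01240000, -0.07016000, -0.03888889)
precession coupling = (-0.0280, 0.0154, 0.0550)
τ = I·(Δω/dt) + ω₀×(Iω₀) = (-0.0900, -0.1600, -0.1200)

F = (3.0000, -0.8000, 1.0000)
τ = (-0.0900, -0.1600, -0.1200)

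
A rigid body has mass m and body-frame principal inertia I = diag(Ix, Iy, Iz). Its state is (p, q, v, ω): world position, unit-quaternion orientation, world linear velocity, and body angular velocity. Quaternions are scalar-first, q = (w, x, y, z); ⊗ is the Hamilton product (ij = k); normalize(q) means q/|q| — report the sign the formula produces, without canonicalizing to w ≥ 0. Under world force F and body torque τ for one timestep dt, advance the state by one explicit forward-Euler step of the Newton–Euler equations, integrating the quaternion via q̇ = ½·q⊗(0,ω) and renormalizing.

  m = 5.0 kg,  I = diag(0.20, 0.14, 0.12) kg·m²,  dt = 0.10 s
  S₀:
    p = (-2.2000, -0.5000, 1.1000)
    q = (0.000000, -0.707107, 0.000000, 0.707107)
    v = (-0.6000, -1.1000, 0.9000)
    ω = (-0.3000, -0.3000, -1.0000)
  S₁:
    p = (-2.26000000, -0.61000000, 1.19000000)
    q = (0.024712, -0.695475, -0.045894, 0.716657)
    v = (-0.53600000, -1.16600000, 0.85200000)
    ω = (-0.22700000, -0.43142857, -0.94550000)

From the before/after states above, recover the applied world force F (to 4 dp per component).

F = (3.2000, -3.3000, -2.4000)

velocity change Δv = (0.06400000, -0.06600000, -0.04800000)
F = m·Δv/dt = (3.2000, -3.3000, -2.4000)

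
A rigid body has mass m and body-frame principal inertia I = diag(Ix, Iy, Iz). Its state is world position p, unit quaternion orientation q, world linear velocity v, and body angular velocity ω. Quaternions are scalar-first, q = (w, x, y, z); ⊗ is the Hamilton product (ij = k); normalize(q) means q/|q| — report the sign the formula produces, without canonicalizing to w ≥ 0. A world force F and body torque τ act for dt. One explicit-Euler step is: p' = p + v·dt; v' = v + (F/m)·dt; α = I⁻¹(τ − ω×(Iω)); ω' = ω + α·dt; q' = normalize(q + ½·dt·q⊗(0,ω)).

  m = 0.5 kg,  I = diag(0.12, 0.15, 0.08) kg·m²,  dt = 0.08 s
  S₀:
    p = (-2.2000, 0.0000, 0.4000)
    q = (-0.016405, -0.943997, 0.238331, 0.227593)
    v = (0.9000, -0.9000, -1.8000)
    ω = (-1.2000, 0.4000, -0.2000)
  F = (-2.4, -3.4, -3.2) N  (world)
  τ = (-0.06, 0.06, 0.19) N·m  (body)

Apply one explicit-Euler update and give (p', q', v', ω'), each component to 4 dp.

gyro term ω×Iω = (0.0056, 0.0096, -0.0144)
angular accel α = (-0.5467, 0.3360, 2.5550)
ω + α·dt = (-1.2437, 0.4269, 0.0044)
2q̇ = q⊗(0,ω) = (-1.1826102, -0.1190174, -0.4684730, -0.0883206)
q + ½dt·q⊗(0,ω), renormalized = (-0.0636, -0.9475, 0.2193, 0.2238)
a = F/m = (-4.8000, -6.8000, -6.4000)
p + v·dt = (-2.1280, -0.0720, 0.2560)
new velocity v' = (0.5160, -1.4440, -2.3120)

p' = (-2.1280, -0.0720, 0.2560)
q' = (-0.0636, -0.9475, 0.2193, 0.2238)
v' = (0.5160, -1.4440, -2.3120)
ω' = (-1.2437, 0.4269, 0.0044)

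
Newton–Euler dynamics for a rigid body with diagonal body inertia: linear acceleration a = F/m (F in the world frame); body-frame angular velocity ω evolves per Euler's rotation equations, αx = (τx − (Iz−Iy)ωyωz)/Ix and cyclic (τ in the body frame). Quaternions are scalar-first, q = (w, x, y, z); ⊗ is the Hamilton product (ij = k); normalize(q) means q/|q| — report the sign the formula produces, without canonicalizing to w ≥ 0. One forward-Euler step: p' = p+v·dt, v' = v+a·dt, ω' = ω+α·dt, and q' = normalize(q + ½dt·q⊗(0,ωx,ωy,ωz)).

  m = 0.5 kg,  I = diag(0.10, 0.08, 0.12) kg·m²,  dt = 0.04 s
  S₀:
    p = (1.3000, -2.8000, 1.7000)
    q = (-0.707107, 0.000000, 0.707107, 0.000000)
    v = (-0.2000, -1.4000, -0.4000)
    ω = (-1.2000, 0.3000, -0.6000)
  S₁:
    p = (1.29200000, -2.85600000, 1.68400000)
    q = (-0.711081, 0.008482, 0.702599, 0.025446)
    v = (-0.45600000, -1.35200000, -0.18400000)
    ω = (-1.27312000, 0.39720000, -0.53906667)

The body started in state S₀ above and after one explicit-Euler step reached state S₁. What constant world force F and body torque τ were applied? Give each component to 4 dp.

F = (-3.2000, 0.6000, 2.7000)
τ = (-0.1900, 0.1800, 0.1900)

Δv = v₁−v₀ = (-0.25600000, 0.04800000, 0.21600000)
applied force F = (-3.2000, 0.6000, 2.7000)
rate change Δω = (-0.07312000, 0.09720000, 0.06093333)
precession coupling = (-0.0072, -0.0144, 0.0072)
applied torque τ = (-0.1900, 0.1800, 0.1900)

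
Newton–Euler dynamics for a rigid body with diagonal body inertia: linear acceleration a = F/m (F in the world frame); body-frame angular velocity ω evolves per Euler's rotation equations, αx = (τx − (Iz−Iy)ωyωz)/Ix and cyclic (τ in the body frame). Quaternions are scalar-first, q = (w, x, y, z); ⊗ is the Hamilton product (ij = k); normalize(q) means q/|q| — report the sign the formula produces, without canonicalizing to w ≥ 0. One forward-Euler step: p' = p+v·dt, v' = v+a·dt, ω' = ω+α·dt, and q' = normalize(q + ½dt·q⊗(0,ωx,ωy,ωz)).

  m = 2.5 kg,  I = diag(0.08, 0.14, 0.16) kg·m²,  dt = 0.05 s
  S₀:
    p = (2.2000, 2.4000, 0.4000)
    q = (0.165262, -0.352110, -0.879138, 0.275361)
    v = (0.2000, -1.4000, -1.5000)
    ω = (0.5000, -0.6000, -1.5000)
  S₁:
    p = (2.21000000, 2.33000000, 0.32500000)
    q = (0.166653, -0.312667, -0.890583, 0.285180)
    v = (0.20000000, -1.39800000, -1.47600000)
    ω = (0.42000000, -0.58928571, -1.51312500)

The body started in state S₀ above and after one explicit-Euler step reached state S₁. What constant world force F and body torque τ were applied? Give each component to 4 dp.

v₁ − v₀ = (0.00000000, 0.00200000, 0.02400000)
F = m·Δv/dt = (0.0000, 0.1000, 1.2000)
Δω = ω₁−ω₀ = (-0.08000000, 0.01071429, -0.01312500)
I·α + gyro = (-0.1100, 0.0900, -0.0600)

F = (0.0000, 0.1000, 1.2000)
τ = (-0.1100, 0.0900, -0.0600)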